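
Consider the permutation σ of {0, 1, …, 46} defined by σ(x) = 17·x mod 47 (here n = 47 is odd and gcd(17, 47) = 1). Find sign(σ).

Start at x=27: 27 → 36 → 1 → 17 → 7 → 25 → 2 → … (one orbit).
π_17 has 3 disjoint cycles with lengths [23, 23, 1] on {0,…,46}.
47 − 3 = 44 transpositions; sign(π) = (−1)^44 = +1.

+1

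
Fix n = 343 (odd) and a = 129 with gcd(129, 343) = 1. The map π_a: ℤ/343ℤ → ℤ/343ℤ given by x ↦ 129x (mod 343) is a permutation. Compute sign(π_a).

Start at x=195: 195 → 116 → 215 → 295 → 325 → 79 → 244 → … (one orbit).
Cycle type of π: 42×7 + 6×8 + 1; total 16 cycles.
343 − 16 = 327 transpositions; sign(π) = (−1)^327 = -1.
Check: (129/343) = -1 by Zolotarev.

-1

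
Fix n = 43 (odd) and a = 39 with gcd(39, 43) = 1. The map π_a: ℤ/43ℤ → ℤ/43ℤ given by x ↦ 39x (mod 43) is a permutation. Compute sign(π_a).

-1

Start at x=8: 8 → 11 → 42 → 4 → 27 → 21 → 2 → … (one orbit).
π_39 has 4 disjoint cycles with lengths [14, 14, 14, 1] on {0,…,42}.
With 4 cycles on 43 points, sign = (−1)^{43−4} = -1.
(39|43)_J = -1 (Zolotarev's lemma cross-check).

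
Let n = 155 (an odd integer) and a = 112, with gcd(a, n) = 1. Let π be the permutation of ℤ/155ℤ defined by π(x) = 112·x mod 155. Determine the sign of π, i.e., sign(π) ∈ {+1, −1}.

-1

Orbit of 8 under x↦112x: [8, 121, 67, 64, 38, 71, 47]… (length divides ord_155(112)).
π_112 has 6 disjoint cycles with lengths [60, 60, 15, 15, 4, 1] on {0,…,154}.
155 − 6 = 149 transpositions; sign(π) = (−1)^149 = -1.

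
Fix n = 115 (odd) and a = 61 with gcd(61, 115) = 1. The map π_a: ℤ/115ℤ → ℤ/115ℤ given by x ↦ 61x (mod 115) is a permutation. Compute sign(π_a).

-1

Orbit of 6 under x↦61x: [6, 21, 16, 56, 81, 111, 101]… (length divides ord_115(61)).
The orbit structure of x ↦ 61x mod 115: 10 orbits of sizes [22, 22, 22, 22, 22, 1, 1, 1, 1, 1].
Σ(ℓ_i−1) = 115−10 = 105; sign = (−1)^105 = -1.
(61|115)_J = -1 (Zolotarev's lemma cross-check).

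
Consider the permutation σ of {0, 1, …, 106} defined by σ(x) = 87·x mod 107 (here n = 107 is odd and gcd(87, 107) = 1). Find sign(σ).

Orbit of 44 under x↦87x: [44, 83, 52, 30, 42, 16, 1]… (length divides ord_107(87)).
The orbit structure of x ↦ 87x mod 107: 3 orbits of sizes [53, 53, 1].
Σ(ℓ_i−1) = 107−3 = 104; sign = (−1)^104 = +1.

+1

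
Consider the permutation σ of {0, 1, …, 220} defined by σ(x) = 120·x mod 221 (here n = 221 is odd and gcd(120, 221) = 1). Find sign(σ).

Start at x=35: 35 → 1 → 120 → 35 (one orbit).
Decompose π into cycles: lengths [3, 3, 3, 3, 3, 3, 3, 3, 3, 3, 3, 3, 3, 3, 3, 3, 3, 3, 3, 3, 3, 3, 3, 3, 3, 3, 3, 3, 3, 3, 3, 3, 3, 3, 3, 3, 3, 3, 3, 3, 3, 3, 3, 3, 3, 3, 3, 3, 3, 3, 3, 3, 3, 3, 3, 3, 3, 3, 3, 3, 3, 3, 3, 3, 3, 3, 3, 3, 1, 1, 1, 1, 1, 1, 1, 1, 1, 1, 1, 1, 1, 1, 1, 1, 1] (85 cycles, including the fixed point 0).
sign(π) = (−1)^{n − #cycles} = (−1)^{221−85} = (−1)^136 = +1.

+1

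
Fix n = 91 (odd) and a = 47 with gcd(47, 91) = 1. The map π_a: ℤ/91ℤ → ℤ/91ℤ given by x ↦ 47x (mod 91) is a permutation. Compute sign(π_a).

+1

Start at x=25: 25 → 83 → 79 → 73 → 64 → 5 → 53 → … (one orbit).
11 cycles of lengths [12, 12, 12, 12, 12, 12, 6, 4, 4, 4, 1].
n − c = 91 − 11 = 80; sign = (−1)^80 = +1.
The Jacobi symbol (47|91) = +1 (Zolotarev) agrees.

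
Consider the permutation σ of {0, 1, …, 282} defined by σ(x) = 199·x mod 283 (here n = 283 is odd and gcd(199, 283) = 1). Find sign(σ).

+1

Trace 158: π^k(158) = [158, 29, 111, 15, 155, 281, 168] for k=0..6.
7 cycles of lengths [47, 47, 47, 47, 47, 47, 1].
Σ(ℓ_i−1) = 283−7 = 276; sign = (−1)^276 = +1.
Zolotarev: (199|283) = +1, matching the cycle-count sign.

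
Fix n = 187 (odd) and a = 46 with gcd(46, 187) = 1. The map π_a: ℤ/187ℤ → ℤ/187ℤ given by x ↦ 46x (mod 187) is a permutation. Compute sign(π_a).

Trace 81: π^k(81) = [81, 173, 104, 109, 152, 73, 179] for k=0..6.
The orbit structure of x ↦ 46x mod 187: 5 orbits of sizes [80, 80, 16, 10, 1].
5 cycles on 187: each ℓ→(−1)^(ℓ−1), product (−1)^182 = +1.
Via Zolotarev, sign(π_{46}) = (46|187) = +1.

+1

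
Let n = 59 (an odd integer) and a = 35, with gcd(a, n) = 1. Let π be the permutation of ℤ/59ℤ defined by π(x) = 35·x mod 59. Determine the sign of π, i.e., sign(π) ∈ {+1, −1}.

Start at x=9: 9 → 20 → 51 → 15 → 53 → 26 → 25 → … (one orbit).
Cycle type of π: 29×2 + 1; total 3 cycles.
59 − 3 = 56 transpositions; sign(π) = (−1)^56 = +1.
Zolotarev: (35|59) = +1, matching the cycle-count sign.

+1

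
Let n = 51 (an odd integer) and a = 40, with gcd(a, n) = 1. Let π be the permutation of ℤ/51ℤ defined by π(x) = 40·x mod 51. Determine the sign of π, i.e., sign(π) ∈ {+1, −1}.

Trace 25: π^k(25) = [25, 31, 16, 28, 49, 22, 13] for k=0..6.
Cycle type of π: 16×3 + 1×3; total 6 cycles.
With 6 cycles on 51 points, sign = (−1)^{51−6} = -1.
Zolotarev: (40|51) = -1, matching the cycle-count sign.

-1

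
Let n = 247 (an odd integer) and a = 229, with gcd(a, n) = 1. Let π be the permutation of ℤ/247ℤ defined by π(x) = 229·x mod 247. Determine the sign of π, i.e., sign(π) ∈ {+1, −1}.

-1

Trace 77: π^k(77) = [77, 96, 1, 229] for k=0..3.
π_229 has 76 disjoint cycles with lengths [4, 4, 4, 4, 4, 4, 4, 4, 4, 4, 4, 4, 4, 4, 4, 4, 4, 4, 4, 4, 4, 4, 4, 4, 4, 4, 4, 4, 4, 4, 4, 4, 4, 4, 4, 4, 4, 4, 4, 4, 4, 4, 4, 4, 4, 4, 4, 4, 4, 4, 4, 4, 4, 4, 4, 4, 4, 1, 1, 1, 1, 1, 1, 1, 1, 1, 1, 1, 1, 1, 1, 1, 1, 1, 1, 1] on {0,…,246}.
With 76 cycles on 247 points, sign = (−1)^{247−76} = -1.
Zolotarev: (229|247) = -1, matching the cycle-count sign.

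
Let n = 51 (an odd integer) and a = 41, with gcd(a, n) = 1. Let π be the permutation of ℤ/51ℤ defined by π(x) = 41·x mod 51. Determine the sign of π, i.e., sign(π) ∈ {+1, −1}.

Start at x=19: 19 → 14 → 13 → 23 → 25 → 5 → 1 → … (one orbit).
Decompose π into cycles: lengths [16, 16, 16, 2, 1] (5 cycles, including the fixed point 0).
sign(π) = (−1)^{n − #cycles} = (−1)^{51−5} = (−1)^46 = +1.
The Jacobi symbol (41|51) = +1 (Zolotarev) agrees.

+1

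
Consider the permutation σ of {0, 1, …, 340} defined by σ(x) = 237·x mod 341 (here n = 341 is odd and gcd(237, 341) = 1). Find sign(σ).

Start at x=38: 38 → 140 → 103 → 200 → 1 → 237 → 245 → … (one orbit).
14 cycles of lengths [30, 30, 30, 30, 30, 30, 30, 30, 30, 30, 15, 15, 10, 1].
14 cycles on 341: each ℓ→(−1)^(ℓ−1), product (−1)^327 = -1.

-1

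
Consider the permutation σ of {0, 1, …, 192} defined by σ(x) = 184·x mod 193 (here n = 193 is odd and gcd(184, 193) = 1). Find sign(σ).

+1

Start at x=112: 112 → 150 → 1 → 184 → 81 → 43 → 192 → … (one orbit).
Cycle lengths of π_184 on ℤ/193ℤ: [8, 8, 8, 8, 8, 8, 8, 8, 8, 8, 8, 8, 8, 8, 8, 8, 8, 8, 8, 8, 8, 8, 8, 8, 1]; 25 cycles in total.
n − c = 193 − 25 = 168; sign = (−1)^168 = +1.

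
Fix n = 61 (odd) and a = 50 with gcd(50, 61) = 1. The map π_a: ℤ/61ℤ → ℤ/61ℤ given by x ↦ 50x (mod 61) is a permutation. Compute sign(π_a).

Trace 1: π^k(1) = [1, 50, 60, 11] for k=0..3.
Cycle lengths of π_50 on ℤ/61ℤ: [4, 4, 4, 4, 4, 4, 4, 4, 4, 4, 4, 4, 4, 4, 4, 1]; 16 cycles in total.
With 16 cycles on 61 points, sign = (−1)^{61−16} = -1.
(50|61)_J = -1 (Zolotarev's lemma cross-check).

-1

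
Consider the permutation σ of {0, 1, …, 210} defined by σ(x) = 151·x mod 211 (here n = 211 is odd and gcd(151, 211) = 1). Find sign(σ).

Trace 151: π^k(151) = [151, 13, 64, 169, 199, 87, 55] for k=0..6.
The orbit structure of x ↦ 151x mod 211: 7 orbits of sizes [35, 35, 35, 35, 35, 35, 1].
7 cycles on 211: each ℓ→(−1)^(ℓ−1), product (−1)^204 = +1.
Via Zolotarev, sign(π_{151}) = (151|211) = +1.

+1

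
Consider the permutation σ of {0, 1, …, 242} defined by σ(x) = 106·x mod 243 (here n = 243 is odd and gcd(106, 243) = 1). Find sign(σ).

Orbit of 175 under x↦106x: [175, 82, 187, 139, 154, 43, 184]… (length divides ord_243(106)).
11 cycles of lengths [81, 81, 27, 27, 9, 9, 3, 3, 1, 1, 1].
sign(π) = (−1)^{n − #cycles} = (−1)^{243−11} = (−1)^232 = +1.

+1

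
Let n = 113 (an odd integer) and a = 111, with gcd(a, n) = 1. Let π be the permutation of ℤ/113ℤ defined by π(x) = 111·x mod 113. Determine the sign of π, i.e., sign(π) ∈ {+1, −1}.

+1

Orbit of 98 under x↦111x: [98, 30, 53, 7, 99, 28, 57]… (length divides ord_113(111)).
5 cycles of lengths [28, 28, 28, 28, 1].
With 5 cycles on 113 points, sign = (−1)^{113−5} = +1.
(111|113)_J = +1 (Zolotarev's lemma cross-check).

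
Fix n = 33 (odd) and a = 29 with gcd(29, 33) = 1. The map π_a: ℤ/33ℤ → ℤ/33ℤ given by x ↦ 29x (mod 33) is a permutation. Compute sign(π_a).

+1

Trace 16: π^k(16) = [16, 2, 25, 32, 4, 17, 31] for k=0..6.
π_29 has 5 disjoint cycles with lengths [10, 10, 10, 2, 1] on {0,…,32}.
33 − 5 = 28 transpositions; sign(π) = (−1)^28 = +1.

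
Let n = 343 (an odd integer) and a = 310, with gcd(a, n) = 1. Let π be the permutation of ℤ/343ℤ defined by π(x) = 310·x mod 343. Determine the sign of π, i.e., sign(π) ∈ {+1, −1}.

Start at x=277: 277 → 120 → 156 → 340 → 99 → 163 → 109 → … (one orbit).
Cycle type of π: 147×2 + 21×2 + 3×2 + 1; total 7 cycles.
With 7 cycles on 343 points, sign = (−1)^{343−7} = +1.
(310|343)_J = +1 (Zolotarev's lemma cross-check).

+1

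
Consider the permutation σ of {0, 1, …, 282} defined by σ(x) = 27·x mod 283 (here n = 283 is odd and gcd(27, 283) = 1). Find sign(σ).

Trace 250: π^k(250) = [250, 241, 281, 229, 240, 254, 66] for k=0..6.
Cycle lengths of π_27 on ℤ/283ℤ: [94, 94, 94, 1]; 4 cycles in total.
4 cycles on 283: each ℓ→(−1)^(ℓ−1), product (−1)^279 = -1.
Check: (27/283) = -1 by Zolotarev.

-1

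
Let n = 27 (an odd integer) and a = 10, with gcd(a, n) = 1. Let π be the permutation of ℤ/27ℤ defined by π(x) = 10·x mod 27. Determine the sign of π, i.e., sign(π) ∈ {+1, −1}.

+1

Start at x=1: 1 → 10 → 19 → 1 (one orbit).
15 cycles of lengths [3, 3, 3, 3, 3, 3, 1, 1, 1, 1, 1, 1, 1, 1, 1].
With 15 cycles on 27 points, sign = (−1)^{27−15} = +1.
(10|27)_J = +1 (Zolotarev's lemma cross-check).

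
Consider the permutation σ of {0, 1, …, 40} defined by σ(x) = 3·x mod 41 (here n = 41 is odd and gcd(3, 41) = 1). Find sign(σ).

Trace 32: π^k(32) = [32, 14, 1, 3, 9, 27, 40] for k=0..6.
Decompose π into cycles: lengths [8, 8, 8, 8, 8, 1] (6 cycles, including the fixed point 0).
sign(π) = (−1)^{n − #cycles} = (−1)^{41−6} = (−1)^35 = -1.
Check: (3/41) = -1 by Zolotarev.

-1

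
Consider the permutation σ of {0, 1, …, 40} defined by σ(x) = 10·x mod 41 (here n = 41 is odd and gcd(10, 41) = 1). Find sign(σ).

+1

Trace 16: π^k(16) = [16, 37, 1, 10, 18] for k=0..4.
Cycle lengths of π_10 on ℤ/41ℤ: [5, 5, 5, 5, 5, 5, 5, 5, 1]; 9 cycles in total.
sign(π) = (−1)^{n − #cycles} = (−1)^{41−9} = (−1)^32 = +1.
Zolotarev: (10|41) = +1, matching the cycle-count sign.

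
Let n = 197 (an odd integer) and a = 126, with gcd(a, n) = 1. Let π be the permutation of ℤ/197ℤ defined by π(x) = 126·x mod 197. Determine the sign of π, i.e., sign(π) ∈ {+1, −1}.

Trace 65: π^k(65) = [65, 113, 54, 106, 157, 82, 88] for k=0..6.
Cycle lengths of π_126 on ℤ/197ℤ: [196, 1]; 2 cycles in total.
n − c = 197 − 2 = 195; sign = (−1)^195 = -1.

-1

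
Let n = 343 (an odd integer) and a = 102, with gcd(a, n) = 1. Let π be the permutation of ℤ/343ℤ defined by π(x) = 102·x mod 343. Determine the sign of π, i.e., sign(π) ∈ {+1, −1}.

Start at x=109: 109 → 142 → 78 → 67 → 317 → 92 → 123 → … (one orbit).
Decompose π into cycles: lengths [147, 147, 21, 21, 3, 3, 1] (7 cycles, including the fixed point 0).
Σ(ℓ_i−1) = 343−7 = 336; sign = (−1)^336 = +1.
Check: (102/343) = +1 by Zolotarev.

+1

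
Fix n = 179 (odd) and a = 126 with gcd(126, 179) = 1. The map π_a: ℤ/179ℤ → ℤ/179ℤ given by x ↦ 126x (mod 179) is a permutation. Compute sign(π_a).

+1

Orbit of 145 under x↦126x: [145, 12, 80, 56, 75, 142, 171]… (length divides ord_179(126)).
Cycle lengths of π_126 on ℤ/179ℤ: [89, 89, 1]; 3 cycles in total.
Σ(ℓ_i−1) = 179−3 = 176; sign = (−1)^176 = +1.
Check: (126/179) = +1 by Zolotarev.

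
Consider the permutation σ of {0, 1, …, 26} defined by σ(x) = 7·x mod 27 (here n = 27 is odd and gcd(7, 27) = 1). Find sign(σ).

Trace 25: π^k(25) = [25, 13, 10, 16, 4, 1, 7] for k=0..6.
Cycle type of π: 9×2 + 3×2 + 1×3; total 7 cycles.
27 − 7 = 20 transpositions; sign(π) = (−1)^20 = +1.
Via Zolotarev, sign(π_{7}) = (7|27) = +1.

+1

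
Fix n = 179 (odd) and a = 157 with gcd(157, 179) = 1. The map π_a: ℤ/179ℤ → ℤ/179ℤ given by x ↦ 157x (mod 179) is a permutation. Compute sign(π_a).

-1

Start at x=3: 3 → 113 → 20 → 97 → 14 → 50 → 153 → … (one orbit).
The orbit structure of x ↦ 157x mod 179: 2 orbits of sizes [178, 1].
Σ(ℓ_i−1) = 179−2 = 177; sign = (−1)^177 = -1.
(157|179)_J = -1 (Zolotarev's lemma cross-check).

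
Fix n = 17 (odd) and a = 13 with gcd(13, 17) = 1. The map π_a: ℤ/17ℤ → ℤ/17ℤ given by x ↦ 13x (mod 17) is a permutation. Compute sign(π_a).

Orbit of 13 under x↦13x: [13, 16, 4, 1]… (length divides ord_17(13)).
Cycle type of π: 4×4 + 1; total 5 cycles.
17 − 5 = 12 transpositions; sign(π) = (−1)^12 = +1.
The Jacobi symbol (13|17) = +1 (Zolotarev) agrees.

+1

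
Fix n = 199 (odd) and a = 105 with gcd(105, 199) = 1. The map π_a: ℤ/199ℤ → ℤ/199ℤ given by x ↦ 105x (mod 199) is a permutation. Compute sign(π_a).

Trace 41: π^k(41) = [41, 126, 96, 130, 118, 52, 87] for k=0..6.
Cycle type of π: 198 + 1; total 2 cycles.
sign(π) = (−1)^{n − #cycles} = (−1)^{199−2} = (−1)^197 = -1.

-1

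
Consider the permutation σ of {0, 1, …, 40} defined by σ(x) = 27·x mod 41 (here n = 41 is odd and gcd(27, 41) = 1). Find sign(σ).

-1

Start at x=9: 9 → 38 → 1 → 27 → 32 → 3 → 40 → … (one orbit).
π_27 has 6 disjoint cycles with lengths [8, 8, 8, 8, 8, 1] on {0,…,40}.
6 cycles on 41: each ℓ→(−1)^(ℓ−1), product (−1)^35 = -1.
(27|41)_J = -1 (Zolotarev's lemma cross-check).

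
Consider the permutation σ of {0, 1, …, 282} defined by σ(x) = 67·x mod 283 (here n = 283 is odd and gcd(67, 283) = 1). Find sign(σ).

-1

Orbit of 2 under x↦67x: [2, 134, 205, 151, 212, 54, 222]… (length divides ord_283(67)).
Decompose π into cycles: lengths [94, 94, 94, 1] (4 cycles, including the fixed point 0).
sign(π) = (−1)^{n − #cycles} = (−1)^{283−4} = (−1)^279 = -1.
Via Zolotarev, sign(π_{67}) = (67|283) = -1.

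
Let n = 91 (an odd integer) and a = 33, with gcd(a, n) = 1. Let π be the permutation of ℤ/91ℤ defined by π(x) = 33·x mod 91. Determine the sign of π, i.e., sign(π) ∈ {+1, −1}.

Start at x=30: 30 → 80 → 1 → 33 → 88 → 83 → 9 → … (one orbit).
The orbit structure of x ↦ 33x mod 91: 9 orbits of sizes [12, 12, 12, 12, 12, 12, 12, 6, 1].
sign(π) = (−1)^{n − #cycles} = (−1)^{91−9} = (−1)^82 = +1.

+1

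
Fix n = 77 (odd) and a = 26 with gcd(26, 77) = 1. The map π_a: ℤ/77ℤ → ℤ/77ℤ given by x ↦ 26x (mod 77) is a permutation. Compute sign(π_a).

Start at x=64: 64 → 47 → 67 → 48 → 16 → 31 → 36 → … (one orbit).
6 cycles of lengths [30, 30, 6, 5, 5, 1].
Σ(ℓ_i−1) = 77−6 = 71; sign = (−1)^71 = -1.
(26|77)_J = -1 (Zolotarev's lemma cross-check).

-1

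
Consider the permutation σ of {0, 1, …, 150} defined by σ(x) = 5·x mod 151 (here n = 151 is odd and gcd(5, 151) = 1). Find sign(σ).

Orbit of 2 under x↦5x: [2, 10, 50, 99, 42, 59, 144]… (length divides ord_151(5)).
Cycle lengths of π_5 on ℤ/151ℤ: [75, 75, 1]; 3 cycles in total.
3 cycles on 151: each ℓ→(−1)^(ℓ−1), product (−1)^148 = +1.
Via Zolotarev, sign(π_{5}) = (5|151) = +1.

+1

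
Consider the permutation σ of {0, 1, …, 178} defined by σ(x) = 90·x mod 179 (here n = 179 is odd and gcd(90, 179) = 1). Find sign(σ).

Orbit of 66 under x↦90x: [66, 33, 106, 53, 116, 58, 29]… (length divides ord_179(90)).
π_90 has 2 disjoint cycles with lengths [178, 1] on {0,…,178}.
With 2 cycles on 179 points, sign = (−1)^{179−2} = -1.
The Jacobi symbol (90|179) = -1 (Zolotarev) agrees.

-1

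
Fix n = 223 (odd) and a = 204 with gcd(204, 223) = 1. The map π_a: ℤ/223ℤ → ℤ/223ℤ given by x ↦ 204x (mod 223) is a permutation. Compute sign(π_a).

Start at x=146: 146 → 125 → 78 → 79 → 60 → 198 → 29 → … (one orbit).
2 cycles of lengths [222, 1].
With 2 cycles on 223 points, sign = (−1)^{223−2} = -1.

-1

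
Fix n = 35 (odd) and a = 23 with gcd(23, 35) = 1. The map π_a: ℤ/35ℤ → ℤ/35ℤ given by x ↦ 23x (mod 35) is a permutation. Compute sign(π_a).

Start at x=22: 22 → 16 → 18 → 29 → 2 → 11 → 8 → … (one orbit).
6 cycles of lengths [12, 12, 4, 3, 3, 1].
6 cycles on 35: each ℓ→(−1)^(ℓ−1), product (−1)^29 = -1.
Zolotarev: (23|35) = -1, matching the cycle-count sign.

-1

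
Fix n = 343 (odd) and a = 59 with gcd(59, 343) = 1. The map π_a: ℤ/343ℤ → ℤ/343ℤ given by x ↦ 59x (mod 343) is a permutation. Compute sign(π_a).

-1

Start at x=256: 256 → 12 → 22 → 269 → 93 → 342 → 284 → … (one orbit).
π_59 has 4 disjoint cycles with lengths [294, 42, 6, 1] on {0,…,342}.
sign(π) = (−1)^{n − #cycles} = (−1)^{343−4} = (−1)^339 = -1.
Check: (59/343) = -1 by Zolotarev.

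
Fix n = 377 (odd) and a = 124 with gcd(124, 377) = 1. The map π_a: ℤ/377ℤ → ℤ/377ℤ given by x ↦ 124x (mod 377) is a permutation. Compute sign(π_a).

+1

Start at x=256: 256 → 76 → 376 → 253 → 81 → 242 → 225 → … (one orbit).
Cycle lengths of π_124 on ℤ/377ℤ: [84, 84, 84, 84, 28, 12, 1]; 7 cycles in total.
7 cycles on 377: each ℓ→(−1)^(ℓ−1), product (−1)^370 = +1.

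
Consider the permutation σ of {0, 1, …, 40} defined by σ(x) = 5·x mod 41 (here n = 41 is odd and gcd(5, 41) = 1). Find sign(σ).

+1

Start at x=9: 9 → 4 → 20 → 18 → 8 → 40 → 36 → … (one orbit).
π_5 has 3 disjoint cycles with lengths [20, 20, 1] on {0,…,40}.
3 cycles on 41: each ℓ→(−1)^(ℓ−1), product (−1)^38 = +1.
Check: (5/41) = +1 by Zolotarev.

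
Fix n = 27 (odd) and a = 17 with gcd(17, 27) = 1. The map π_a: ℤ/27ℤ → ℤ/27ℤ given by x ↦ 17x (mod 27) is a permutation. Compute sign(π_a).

Start at x=1: 1 → 17 → 19 → 26 → 10 → 8 → 1 (one orbit).
Decompose π into cycles: lengths [6, 6, 6, 2, 2, 2, 2, 1] (8 cycles, including the fixed point 0).
Σ(ℓ_i−1) = 27−8 = 19; sign = (−1)^19 = -1.

-1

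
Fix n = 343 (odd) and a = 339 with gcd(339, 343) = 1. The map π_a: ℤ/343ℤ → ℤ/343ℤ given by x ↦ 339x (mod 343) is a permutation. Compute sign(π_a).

Trace 167: π^k(167) = [167, 18, 271, 288, 220, 149, 90] for k=0..6.
Decompose π into cycles: lengths [294, 42, 6, 1] (4 cycles, including the fixed point 0).
sign(π) = (−1)^{n − #cycles} = (−1)^{343−4} = (−1)^339 = -1.

-1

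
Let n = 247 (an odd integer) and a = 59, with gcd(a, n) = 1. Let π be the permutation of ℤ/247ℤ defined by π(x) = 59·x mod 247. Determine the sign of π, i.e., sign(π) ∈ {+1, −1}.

Trace 184: π^k(184) = [184, 235, 33, 218, 18, 74, 167] for k=0..6.
π_59 has 9 disjoint cycles with lengths [36, 36, 36, 36, 36, 36, 18, 12, 1] on {0,…,246}.
n − c = 247 − 9 = 238; sign = (−1)^238 = +1.
Zolotarev: (59|247) = +1, matching the cycle-count sign.

+1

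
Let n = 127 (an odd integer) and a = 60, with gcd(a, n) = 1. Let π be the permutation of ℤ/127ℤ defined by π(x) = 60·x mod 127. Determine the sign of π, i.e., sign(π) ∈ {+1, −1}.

+1

Orbit of 68 under x↦60x: [68, 16, 71, 69, 76, 115, 42]… (length divides ord_127(60)).
Cycle type of π: 63×2 + 1; total 3 cycles.
n − c = 127 − 3 = 124; sign = (−1)^124 = +1.
Via Zolotarev, sign(π_{60}) = (60|127) = +1.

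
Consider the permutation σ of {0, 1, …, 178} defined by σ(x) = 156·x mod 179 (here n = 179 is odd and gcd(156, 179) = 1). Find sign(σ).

Orbit of 88 under x↦156x: [88, 124, 12, 82, 83, 60, 52]… (length divides ord_179(156)).
π_156 has 3 disjoint cycles with lengths [89, 89, 1] on {0,…,178}.
n − c = 179 − 3 = 176; sign = (−1)^176 = +1.

+1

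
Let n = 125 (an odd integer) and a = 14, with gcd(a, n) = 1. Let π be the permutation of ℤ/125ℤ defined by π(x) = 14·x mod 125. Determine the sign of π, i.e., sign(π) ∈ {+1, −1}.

+1

Orbit of 101 under x↦14x: [101, 39, 46, 19, 16, 99, 11]… (length divides ord_125(14)).
Decompose π into cycles: lengths [50, 50, 10, 10, 2, 2, 1] (7 cycles, including the fixed point 0).
With 7 cycles on 125 points, sign = (−1)^{125−7} = +1.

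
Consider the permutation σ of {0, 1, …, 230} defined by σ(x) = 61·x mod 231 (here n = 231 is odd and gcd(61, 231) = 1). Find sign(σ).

Start at x=64: 64 → 208 → 214 → 118 → 37 → 178 → 1 → … (one orbit).
π_61 has 15 disjoint cycles with lengths [30, 30, 30, 30, 30, 30, 10, 10, 10, 6, 6, 6, 1, 1, 1] on {0,…,230}.
15 cycles on 231: each ℓ→(−1)^(ℓ−1), product (−1)^216 = +1.

+1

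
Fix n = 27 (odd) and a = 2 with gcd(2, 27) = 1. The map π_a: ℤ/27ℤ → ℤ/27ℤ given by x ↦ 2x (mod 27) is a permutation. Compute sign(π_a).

Orbit of 26 under x↦2x: [26, 25, 23, 19, 11, 22, 17]… (length divides ord_27(2)).
Cycle lengths of π_2 on ℤ/27ℤ: [18, 6, 2, 1]; 4 cycles in total.
4 cycles on 27: each ℓ→(−1)^(ℓ−1), product (−1)^23 = -1.
Check: (2/27) = -1 by Zolotarev.

-1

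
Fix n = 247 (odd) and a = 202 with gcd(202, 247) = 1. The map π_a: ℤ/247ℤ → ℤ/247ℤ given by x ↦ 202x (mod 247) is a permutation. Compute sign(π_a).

+1

Trace 121: π^k(121) = [121, 236, 1, 202, 49, 18, 178] for k=0..6.
The orbit structure of x ↦ 202x mod 247: 23 orbits of sizes [12, 12, 12, 12, 12, 12, 12, 12, 12, 12, 12, 12, 12, 12, 12, 12, 12, 12, 12, 6, 6, 6, 1].
sign(π) = (−1)^{n − #cycles} = (−1)^{247−23} = (−1)^224 = +1.
Check: (202/247) = +1 by Zolotarev.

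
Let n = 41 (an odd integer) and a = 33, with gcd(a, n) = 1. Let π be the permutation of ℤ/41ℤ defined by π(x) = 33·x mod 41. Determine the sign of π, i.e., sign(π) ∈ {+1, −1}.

+1

Trace 39: π^k(39) = [39, 16, 36, 40, 8, 18, 20] for k=0..6.
Cycle lengths of π_33 on ℤ/41ℤ: [20, 20, 1]; 3 cycles in total.
With 3 cycles on 41 points, sign = (−1)^{41−3} = +1.
Zolotarev: (33|41) = +1, matching the cycle-count sign.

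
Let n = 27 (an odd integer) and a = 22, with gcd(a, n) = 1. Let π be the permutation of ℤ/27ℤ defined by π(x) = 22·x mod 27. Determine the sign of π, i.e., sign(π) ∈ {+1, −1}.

+1

Orbit of 19 under x↦22x: [19, 13, 16, 1, 22, 25, 10]… (length divides ord_27(22)).
Cycle type of π: 9×2 + 3×2 + 1×3; total 7 cycles.
Σ(ℓ_i−1) = 27−7 = 20; sign = (−1)^20 = +1.
(22|27)_J = +1 (Zolotarev's lemma cross-check).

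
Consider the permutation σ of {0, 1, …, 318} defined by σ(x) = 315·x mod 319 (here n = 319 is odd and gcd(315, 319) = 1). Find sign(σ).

Start at x=291: 291 → 112 → 190 → 197 → 169 → 281 → 152 → … (one orbit).
π_315 has 10 disjoint cycles with lengths [70, 70, 70, 70, 10, 7, 7, 7, 7, 1] on {0,…,318}.
319 − 10 = 309 transpositions; sign(π) = (−1)^309 = -1.
The Jacobi symbol (315|319) = -1 (Zolotarev) agrees.

-1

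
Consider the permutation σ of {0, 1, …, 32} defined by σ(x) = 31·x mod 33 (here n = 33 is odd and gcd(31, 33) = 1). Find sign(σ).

+1

Trace 31: π^k(31) = [31, 4, 25, 16, 1] for k=0..4.
π_31 has 9 disjoint cycles with lengths [5, 5, 5, 5, 5, 5, 1, 1, 1] on {0,…,32}.
sign(π) = (−1)^{n − #cycles} = (−1)^{33−9} = (−1)^24 = +1.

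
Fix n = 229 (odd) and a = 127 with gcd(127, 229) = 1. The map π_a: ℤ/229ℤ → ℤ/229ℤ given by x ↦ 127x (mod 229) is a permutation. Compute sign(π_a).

Trace 48: π^k(48) = [48, 142, 172, 89, 82, 109, 103] for k=0..6.
π_127 has 2 disjoint cycles with lengths [228, 1] on {0,…,228}.
n − c = 229 − 2 = 227; sign = (−1)^227 = -1.
Zolotarev: (127|229) = -1, matching the cycle-count sign.

-1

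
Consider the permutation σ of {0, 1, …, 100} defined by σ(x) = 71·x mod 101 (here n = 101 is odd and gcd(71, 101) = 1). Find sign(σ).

Start at x=52: 52 → 56 → 37 → 1 → 71 → 92 → 68 → … (one orbit).
The orbit structure of x ↦ 71x mod 101: 5 orbits of sizes [25, 25, 25, 25, 1].
Σ(ℓ_i−1) = 101−5 = 96; sign = (−1)^96 = +1.
Via Zolotarev, sign(π_{71}) = (71|101) = +1.

+1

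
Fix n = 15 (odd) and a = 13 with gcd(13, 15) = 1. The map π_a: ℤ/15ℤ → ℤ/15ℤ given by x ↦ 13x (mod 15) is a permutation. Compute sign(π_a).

Start at x=1: 1 → 13 → 4 → 7 → 1 (one orbit).
π_13 has 6 disjoint cycles with lengths [4, 4, 4, 1, 1, 1] on {0,…,14}.
Σ(ℓ_i−1) = 15−6 = 9; sign = (−1)^9 = -1.
Zolotarev: (13|15) = -1, matching the cycle-count sign.

-1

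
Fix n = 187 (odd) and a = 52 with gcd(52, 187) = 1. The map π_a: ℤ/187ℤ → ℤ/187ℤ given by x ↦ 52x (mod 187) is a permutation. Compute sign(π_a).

Orbit of 35 under x↦52x: [35, 137, 18, 1, 52, 86, 171]… (length divides ord_187(52)).
Cycle lengths of π_52 on ℤ/187ℤ: [10, 10, 10, 10, 10, 10, 10, 10, 10, 10, 10, 10, 10, 10, 10, 10, 10, 1, 1, 1, 1, 1, 1, 1, 1, 1, 1, 1, 1, 1, 1, 1, 1, 1]; 34 cycles in total.
187 − 34 = 153 transpositions; sign(π) = (−1)^153 = -1.
The Jacobi symbol (52|187) = -1 (Zolotarev) agrees.

-1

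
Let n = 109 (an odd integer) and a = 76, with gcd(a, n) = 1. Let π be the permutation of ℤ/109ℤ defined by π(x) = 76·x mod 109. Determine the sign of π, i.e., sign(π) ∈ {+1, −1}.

-1

Start at x=33: 33 → 1 → 76 → 108 → 33 (one orbit).
Cycle lengths of π_76 on ℤ/109ℤ: [4, 4, 4, 4, 4, 4, 4, 4, 4, 4, 4, 4, 4, 4, 4, 4, 4, 4, 4, 4, 4, 4, 4, 4, 4, 4, 4, 1]; 28 cycles in total.
Σ(ℓ_i−1) = 109−28 = 81; sign = (−1)^81 = -1.
Check: (76/109) = -1 by Zolotarev.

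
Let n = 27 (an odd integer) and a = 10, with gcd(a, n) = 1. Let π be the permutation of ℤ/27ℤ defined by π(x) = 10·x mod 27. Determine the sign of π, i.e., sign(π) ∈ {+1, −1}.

+1

Start at x=19: 19 → 1 → 10 → 19 (one orbit).
The orbit structure of x ↦ 10x mod 27: 15 orbits of sizes [3, 3, 3, 3, 3, 3, 1, 1, 1, 1, 1, 1, 1, 1, 1].
15 cycles on 27: each ℓ→(−1)^(ℓ−1), product (−1)^12 = +1.
Check: (10/27) = +1 by Zolotarev.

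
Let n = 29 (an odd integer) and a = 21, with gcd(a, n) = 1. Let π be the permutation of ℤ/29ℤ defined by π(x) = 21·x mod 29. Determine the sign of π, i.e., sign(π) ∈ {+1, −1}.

-1

Start at x=22: 22 → 27 → 16 → 17 → 9 → 15 → 25 → … (one orbit).
Decompose π into cycles: lengths [28, 1] (2 cycles, including the fixed point 0).
Σ(ℓ_i−1) = 29−2 = 27; sign = (−1)^27 = -1.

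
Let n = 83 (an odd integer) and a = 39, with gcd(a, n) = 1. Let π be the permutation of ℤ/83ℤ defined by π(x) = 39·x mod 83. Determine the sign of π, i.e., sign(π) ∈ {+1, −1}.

-1

Trace 62: π^k(62) = [62, 11, 14, 48, 46, 51, 80] for k=0..6.
Cycle type of π: 82 + 1; total 2 cycles.
2 cycles on 83: each ℓ→(−1)^(ℓ−1), product (−1)^81 = -1.
(39|83)_J = -1 (Zolotarev's lemma cross-check).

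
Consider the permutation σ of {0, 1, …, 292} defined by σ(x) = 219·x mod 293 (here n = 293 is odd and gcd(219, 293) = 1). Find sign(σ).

Trace 8: π^k(8) = [8, 287, 151, 253, 30, 124, 200] for k=0..6.
2 cycles of lengths [292, 1].
n − c = 293 − 2 = 291; sign = (−1)^291 = -1.
Zolotarev: (219|293) = -1, matching the cycle-count sign.

-1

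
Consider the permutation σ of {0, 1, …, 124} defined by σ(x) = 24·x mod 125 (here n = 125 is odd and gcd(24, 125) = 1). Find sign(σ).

Trace 24: π^k(24) = [24, 76, 74, 26, 124, 101, 49] for k=0..6.
Cycle type of π: 10×10 + 2×12 + 1; total 23 cycles.
23 cycles on 125: each ℓ→(−1)^(ℓ−1), product (−1)^102 = +1.
Check: (24/125) = +1 by Zolotarev.

+1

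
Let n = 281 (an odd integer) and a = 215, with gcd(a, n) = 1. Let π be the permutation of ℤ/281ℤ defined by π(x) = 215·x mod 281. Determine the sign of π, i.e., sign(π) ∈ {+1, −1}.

Trace 213: π^k(213) = [213, 273, 247, 277, 264, 279, 132] for k=0..6.
Cycle lengths of π_215 on ℤ/281ℤ: [140, 140, 1]; 3 cycles in total.
n − c = 281 − 3 = 278; sign = (−1)^278 = +1.

+1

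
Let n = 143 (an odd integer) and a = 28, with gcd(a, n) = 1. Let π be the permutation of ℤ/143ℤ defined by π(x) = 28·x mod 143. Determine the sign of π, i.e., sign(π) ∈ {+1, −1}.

+1

Orbit of 48 under x↦28x: [48, 57, 23, 72, 14, 106, 108]… (length divides ord_143(28)).
Decompose π into cycles: lengths [60, 60, 12, 10, 1] (5 cycles, including the fixed point 0).
5 cycles on 143: each ℓ→(−1)^(ℓ−1), product (−1)^138 = +1.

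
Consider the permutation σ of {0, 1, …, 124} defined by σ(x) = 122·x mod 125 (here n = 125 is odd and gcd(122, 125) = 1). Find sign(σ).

Trace 41: π^k(41) = [41, 2, 119, 18, 71, 37, 14] for k=0..6.
Cycle lengths of π_122 on ℤ/125ℤ: [100, 20, 4, 1]; 4 cycles in total.
n − c = 125 − 4 = 121; sign = (−1)^121 = -1.

-1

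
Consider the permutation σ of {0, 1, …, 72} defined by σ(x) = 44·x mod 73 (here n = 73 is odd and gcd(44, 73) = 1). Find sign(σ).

Start at x=42: 42 → 23 → 63 → 71 → 58 → 70 → 14 → … (one orbit).
Cycle type of π: 72 + 1; total 2 cycles.
Σ(ℓ_i−1) = 73−2 = 71; sign = (−1)^71 = -1.
The Jacobi symbol (44|73) = -1 (Zolotarev) agrees.

-1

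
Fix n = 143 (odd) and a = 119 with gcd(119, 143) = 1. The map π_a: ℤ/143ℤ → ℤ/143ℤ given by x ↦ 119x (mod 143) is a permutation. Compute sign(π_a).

Start at x=108: 108 → 125 → 3 → 71 → 12 → 141 → 48 → … (one orbit).
6 cycles of lengths [60, 60, 12, 5, 5, 1].
n − c = 143 − 6 = 137; sign = (−1)^137 = -1.
The Jacobi symbol (119|143) = -1 (Zolotarev) agrees.

-1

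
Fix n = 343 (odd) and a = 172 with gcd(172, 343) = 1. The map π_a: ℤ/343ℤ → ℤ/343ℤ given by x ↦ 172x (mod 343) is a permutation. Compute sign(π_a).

Orbit of 221 under x↦172x: [221, 282, 141, 242, 121, 232, 116]… (length divides ord_343(172)).
Decompose π into cycles: lengths [147, 147, 21, 21, 3, 3, 1] (7 cycles, including the fixed point 0).
With 7 cycles on 343 points, sign = (−1)^{343−7} = +1.
Via Zolotarev, sign(π_{172}) = (172|343) = +1.

+1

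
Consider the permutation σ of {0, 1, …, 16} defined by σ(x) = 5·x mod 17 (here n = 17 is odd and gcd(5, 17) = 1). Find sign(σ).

Trace 16: π^k(16) = [16, 12, 9, 11, 4, 3, 15] for k=0..6.
Decompose π into cycles: lengths [16, 1] (2 cycles, including the fixed point 0).
2 cycles on 17: each ℓ→(−1)^(ℓ−1), product (−1)^15 = -1.
Via Zolotarev, sign(π_{5}) = (5|17) = -1.

-1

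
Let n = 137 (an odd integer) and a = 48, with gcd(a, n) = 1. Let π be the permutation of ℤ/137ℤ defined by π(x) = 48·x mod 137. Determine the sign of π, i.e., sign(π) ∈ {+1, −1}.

-1

Start at x=114: 114 → 129 → 27 → 63 → 10 → 69 → 24 → … (one orbit).
π_48 has 2 disjoint cycles with lengths [136, 1] on {0,…,136}.
Σ(ℓ_i−1) = 137−2 = 135; sign = (−1)^135 = -1.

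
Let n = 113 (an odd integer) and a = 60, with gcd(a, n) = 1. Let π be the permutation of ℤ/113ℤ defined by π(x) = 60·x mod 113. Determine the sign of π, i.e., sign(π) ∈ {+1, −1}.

Orbit of 99 under x↦60x: [99, 64, 111, 106, 32, 112, 53]… (length divides ord_113(60)).
5 cycles of lengths [28, 28, 28, 28, 1].
sign(π) = (−1)^{n − #cycles} = (−1)^{113−5} = (−1)^108 = +1.
Via Zolotarev, sign(π_{60}) = (60|113) = +1.

+1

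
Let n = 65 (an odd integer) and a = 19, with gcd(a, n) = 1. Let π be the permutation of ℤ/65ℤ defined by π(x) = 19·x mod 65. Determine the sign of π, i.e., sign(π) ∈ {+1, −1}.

Trace 1: π^k(1) = [1, 19, 36, 34, 61, 54, 51] for k=0..6.
Decompose π into cycles: lengths [12, 12, 12, 12, 12, 2, 2, 1] (8 cycles, including the fixed point 0).
sign(π) = (−1)^{n − #cycles} = (−1)^{65−8} = (−1)^57 = -1.

-1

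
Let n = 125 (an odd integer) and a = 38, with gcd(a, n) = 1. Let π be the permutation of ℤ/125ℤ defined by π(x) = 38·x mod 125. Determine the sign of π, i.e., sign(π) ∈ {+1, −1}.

-1

Orbit of 52 under x↦38x: [52, 101, 88, 94, 72, 111, 93]… (length divides ord_125(38)).
Cycle lengths of π_38 on ℤ/125ℤ: [100, 20, 4, 1]; 4 cycles in total.
Σ(ℓ_i−1) = 125−4 = 121; sign = (−1)^121 = -1.
Via Zolotarev, sign(π_{38}) = (38|125) = -1.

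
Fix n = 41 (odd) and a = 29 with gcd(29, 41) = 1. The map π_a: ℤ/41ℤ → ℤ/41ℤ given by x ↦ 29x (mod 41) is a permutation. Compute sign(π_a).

Trace 15: π^k(15) = [15, 25, 28, 33, 14, 37, 7] for k=0..6.
Cycle lengths of π_29 on ℤ/41ℤ: [40, 1]; 2 cycles in total.
Σ(ℓ_i−1) = 41−2 = 39; sign = (−1)^39 = -1.
Zolotarev: (29|41) = -1, matching the cycle-count sign.

-1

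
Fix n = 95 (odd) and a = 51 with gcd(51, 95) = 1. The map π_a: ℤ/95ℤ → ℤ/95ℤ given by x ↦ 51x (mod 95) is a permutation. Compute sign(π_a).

-1

Trace 51: π^k(51) = [51, 36, 31, 61, 71, 11, 86] for k=0..6.
Cycle lengths of π_51 on ℤ/95ℤ: [18, 18, 18, 18, 18, 1, 1, 1, 1, 1]; 10 cycles in total.
n − c = 95 − 10 = 85; sign = (−1)^85 = -1.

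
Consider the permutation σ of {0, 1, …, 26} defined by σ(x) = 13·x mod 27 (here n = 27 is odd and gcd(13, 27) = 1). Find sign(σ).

Start at x=1: 1 → 13 → 7 → 10 → 22 → 16 → 19 → … (one orbit).
Cycle lengths of π_13 on ℤ/27ℤ: [9, 9, 3, 3, 1, 1, 1]; 7 cycles in total.
27 − 7 = 20 transpositions; sign(π) = (−1)^20 = +1.
The Jacobi symbol (13|27) = +1 (Zolotarev) agrees.

+1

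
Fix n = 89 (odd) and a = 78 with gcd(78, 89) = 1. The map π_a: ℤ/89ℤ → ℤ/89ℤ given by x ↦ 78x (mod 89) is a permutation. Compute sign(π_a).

+1

Orbit of 39 under x↦78x: [39, 16, 2, 67, 64, 8, 1]… (length divides ord_89(78)).
The orbit structure of x ↦ 78x mod 89: 9 orbits of sizes [11, 11, 11, 11, 11, 11, 11, 11, 1].
n − c = 89 − 9 = 80; sign = (−1)^80 = +1.
Zolotarev: (78|89) = +1, matching the cycle-count sign.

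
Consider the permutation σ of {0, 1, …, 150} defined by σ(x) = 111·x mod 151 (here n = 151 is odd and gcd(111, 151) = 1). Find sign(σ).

-1

Trace 54: π^k(54) = [54, 105, 28, 88, 104, 68, 149] for k=0..6.
Cycle lengths of π_111 on ℤ/151ℤ: [150, 1]; 2 cycles in total.
Σ(ℓ_i−1) = 151−2 = 149; sign = (−1)^149 = -1.
Check: (111/151) = -1 by Zolotarev.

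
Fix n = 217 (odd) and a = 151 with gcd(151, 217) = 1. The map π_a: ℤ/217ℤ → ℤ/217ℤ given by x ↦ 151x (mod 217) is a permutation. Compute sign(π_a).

Orbit of 128 under x↦151x: [128, 15, 95, 23, 1, 151, 16]… (length divides ord_217(151)).
Cycle lengths of π_151 on ℤ/217ℤ: [30, 30, 30, 30, 30, 30, 10, 10, 10, 3, 3, 1]; 12 cycles in total.
n − c = 217 − 12 = 205; sign = (−1)^205 = -1.

-1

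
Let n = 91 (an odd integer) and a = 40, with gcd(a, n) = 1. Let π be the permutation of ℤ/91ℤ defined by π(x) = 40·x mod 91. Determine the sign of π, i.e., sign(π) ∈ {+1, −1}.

-1

Orbit of 53 under x↦40x: [53, 27, 79, 66, 1, 40]… (length divides ord_91(40)).
Decompose π into cycles: lengths [6, 6, 6, 6, 6, 6, 6, 6, 6, 6, 6, 6, 6, 1, 1, 1, 1, 1, 1, 1, 1, 1, 1, 1, 1, 1] (26 cycles, including the fixed point 0).
91 − 26 = 65 transpositions; sign(π) = (−1)^65 = -1.
The Jacobi symbol (40|91) = -1 (Zolotarev) agrees.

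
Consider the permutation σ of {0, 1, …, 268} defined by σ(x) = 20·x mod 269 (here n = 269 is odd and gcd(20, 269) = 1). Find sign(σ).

+1

Start at x=172: 172 → 212 → 205 → 65 → 224 → 176 → 23 → … (one orbit).
Cycle type of π: 134×2 + 1; total 3 cycles.
3 cycles on 269: each ℓ→(−1)^(ℓ−1), product (−1)^266 = +1.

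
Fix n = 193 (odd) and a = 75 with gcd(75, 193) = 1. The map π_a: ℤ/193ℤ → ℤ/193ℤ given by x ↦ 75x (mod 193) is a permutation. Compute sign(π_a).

Start at x=48: 48 → 126 → 186 → 54 → 190 → 161 → 109 → … (one orbit).
Cycle type of π: 96×2 + 1; total 3 cycles.
sign(π) = (−1)^{n − #cycles} = (−1)^{193−3} = (−1)^190 = +1.
The Jacobi symbol (75|193) = +1 (Zolotarev) agrees.

+1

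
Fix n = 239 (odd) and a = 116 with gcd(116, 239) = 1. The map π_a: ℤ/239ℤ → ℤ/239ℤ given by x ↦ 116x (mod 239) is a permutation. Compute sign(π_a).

Orbit of 45 under x↦116x: [45, 201, 133, 132, 16, 183, 196]… (length divides ord_239(116)).
3 cycles of lengths [119, 119, 1].
n − c = 239 − 3 = 236; sign = (−1)^236 = +1.
Check: (116/239) = +1 by Zolotarev.

+1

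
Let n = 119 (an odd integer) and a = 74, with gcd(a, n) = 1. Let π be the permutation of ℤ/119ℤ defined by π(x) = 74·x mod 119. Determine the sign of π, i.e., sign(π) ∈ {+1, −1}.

-1

Orbit of 92 under x↦74x: [92, 25, 65, 50, 11, 100, 22]… (length divides ord_119(74)).
π_74 has 6 disjoint cycles with lengths [48, 48, 16, 3, 3, 1] on {0,…,118}.
With 6 cycles on 119 points, sign = (−1)^{119−6} = -1.
The Jacobi symbol (74|119) = -1 (Zolotarev) agrees.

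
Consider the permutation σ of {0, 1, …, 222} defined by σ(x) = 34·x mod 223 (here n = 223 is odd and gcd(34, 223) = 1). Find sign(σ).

+1

Orbit of 30 under x↦34x: [30, 128, 115, 119, 32, 196, 197]… (length divides ord_223(34)).
The orbit structure of x ↦ 34x mod 223: 7 orbits of sizes [37, 37, 37, 37, 37, 37, 1].
223 − 7 = 216 transpositions; sign(π) = (−1)^216 = +1.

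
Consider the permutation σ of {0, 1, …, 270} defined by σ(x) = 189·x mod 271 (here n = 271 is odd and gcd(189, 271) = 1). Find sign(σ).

Trace 104: π^k(104) = [104, 144, 116, 244, 46, 22, 93] for k=0..6.
The orbit structure of x ↦ 189x mod 271: 2 orbits of sizes [270, 1].
Σ(ℓ_i−1) = 271−2 = 269; sign = (−1)^269 = -1.
The Jacobi symbol (189|271) = -1 (Zolotarev) agrees.

-1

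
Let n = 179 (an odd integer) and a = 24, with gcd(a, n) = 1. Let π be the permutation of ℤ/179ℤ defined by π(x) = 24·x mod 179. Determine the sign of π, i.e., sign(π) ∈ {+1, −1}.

Orbit of 86 under x↦24x: [86, 95, 132, 125, 136, 42, 113]… (length divides ord_179(24)).
Decompose π into cycles: lengths [178, 1] (2 cycles, including the fixed point 0).
sign(π) = (−1)^{n − #cycles} = (−1)^{179−2} = (−1)^177 = -1.
Zolotarev: (24|179) = -1, matching the cycle-count sign.

-1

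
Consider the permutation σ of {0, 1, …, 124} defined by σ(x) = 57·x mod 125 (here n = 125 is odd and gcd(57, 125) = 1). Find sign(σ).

-1

Start at x=1: 1 → 57 → 124 → 68 → 1 (one orbit).
Cycle type of π: 4×31 + 1; total 32 cycles.
n − c = 125 − 32 = 93; sign = (−1)^93 = -1.
Check: (57/125) = -1 by Zolotarev.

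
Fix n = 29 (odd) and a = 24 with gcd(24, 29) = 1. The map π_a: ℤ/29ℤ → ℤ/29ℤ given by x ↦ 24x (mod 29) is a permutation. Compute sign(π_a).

+1

Start at x=7: 7 → 23 → 1 → 24 → 25 → 20 → 16 → 7 (one orbit).
Cycle type of π: 7×4 + 1; total 5 cycles.
n − c = 29 − 5 = 24; sign = (−1)^24 = +1.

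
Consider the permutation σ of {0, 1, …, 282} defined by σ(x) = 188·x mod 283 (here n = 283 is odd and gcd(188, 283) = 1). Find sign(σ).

Trace 141: π^k(141) = [141, 189, 157, 84, 227, 226, 38] for k=0..6.
Decompose π into cycles: lengths [282, 1] (2 cycles, including the fixed point 0).
2 cycles on 283: each ℓ→(−1)^(ℓ−1), product (−1)^281 = -1.
Check: (188/283) = -1 by Zolotarev.

-1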